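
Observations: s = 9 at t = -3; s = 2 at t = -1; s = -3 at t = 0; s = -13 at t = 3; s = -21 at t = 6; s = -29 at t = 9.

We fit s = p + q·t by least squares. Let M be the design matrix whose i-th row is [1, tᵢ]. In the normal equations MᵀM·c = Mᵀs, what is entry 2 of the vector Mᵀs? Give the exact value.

Entry 2 ↔ basis t, so (Mᵀs)_{2} = Σᵢ (t)·sᵢ = (-3)·(9) + (-1)·(2) + (0)·(-3) + (3)·(-13) + (6)·(-21) + (9)·(-29) = -455.

-455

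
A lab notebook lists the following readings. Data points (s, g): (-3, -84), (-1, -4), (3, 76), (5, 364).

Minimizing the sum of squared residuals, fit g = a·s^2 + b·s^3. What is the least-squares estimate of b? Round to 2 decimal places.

b = 2.99

Entries of XᵀX: Σs^2·s^2 = 788, Σs^2·s^3 = 3124, Σs^3·s^3 = 17084.
Moment sums: Σs^2·g = 9024, Σs^3·g = 49824.
XᵀX·[a, b]ᵀ = Xᵀg becomes [[788, 3124]; [3124, 17084]]·[a, b]ᵀ = [9024, 49824]ᵀ.
Eliminating b: 17084·(row 1) − 3124·(row 2) gives 3702816·a = 17084·9024 − 3124·49824 = -1484160, so a = -15460/38571.
Then b = (49824 − 3124·(-15460/38571))/17084 = 115316/38571.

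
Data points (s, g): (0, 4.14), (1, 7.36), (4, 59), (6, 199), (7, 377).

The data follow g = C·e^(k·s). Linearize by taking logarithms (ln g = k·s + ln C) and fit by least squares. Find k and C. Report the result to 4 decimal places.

With ln gᵢ as the transformed response and sᵢ as the regressor:
Σs = 18.0000, Σ(s)² = 102.0000, Σln g = 18.7198, Σs·ln g = 91.5918.
Equations: 102.0000·k + 18.0000·ln C = 91.5918;  18.0000·k + 5·ln C = 18.7198.
Slope k = (n·Σs·ln g − Σs·Σln g)/(n·Σ(s)² − (Σs)²) = (5·91.5918 − 18.0000·18.7198)/186.0000 = 0.65055; ln C = (Σln g − k·Σs)/n = 1.40200, so C = exp(1.40200) = 4.06333.

k = 0.6505, C = 4.0633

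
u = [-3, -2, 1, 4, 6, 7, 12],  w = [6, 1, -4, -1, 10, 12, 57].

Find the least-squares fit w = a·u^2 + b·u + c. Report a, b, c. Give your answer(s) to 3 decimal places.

a = 0.530, b = -1.340, c = -3.263

The normal system XᵀX·[a, b, c]ᵀ = Xᵀw is [[24787, 2317, 259]; [2317, 259, 25]; [259, 25, 7]]·[a, b, c]ᵀ = [9194, 800, 81]ᵀ.
Row-reducing yields a = 198803/374892, b = -71777/53556, c = -29125/8926.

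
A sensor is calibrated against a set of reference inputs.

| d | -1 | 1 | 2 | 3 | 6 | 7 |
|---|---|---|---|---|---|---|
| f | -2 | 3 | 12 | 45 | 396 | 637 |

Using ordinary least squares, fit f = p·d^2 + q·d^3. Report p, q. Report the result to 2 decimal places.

MᵀM·[p, q]ᵀ = Mᵀf reads: 3796·p + 24858·q = 45923;  24858·p + 165100·q = 305343.
(Σd^2·d^2 = 3796, Σd^2·d^3 = 24858, Σd^3·d^3 = 165100, Σd^2·f = 45923, Σd^3·f = 305343.)
Δ = 3796·165100 − 24858² = 8799436.
p = (45923·165100 − 24858·305343)/8799436 = -4164497/4399718; q = (3796·305343 − 24858·45923)/8799436 = 8764047/4399718.

p = -0.95, q = 1.99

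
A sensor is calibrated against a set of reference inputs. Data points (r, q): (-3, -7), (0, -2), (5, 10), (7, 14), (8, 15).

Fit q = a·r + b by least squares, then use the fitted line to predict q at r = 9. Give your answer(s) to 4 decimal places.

Sums needed: Σr·r = 147, Σr = 17, Σ1 = 5.
Moment sums: Σr·q = 289, Σq = 30.
So XᵀX·[a, b]ᵀ = Xᵀq: [[147, 17]; [17, 5]]·[a, b]ᵀ = [289, 30]ᵀ.
Δ = 147·5 − 17² = 446.
a = (289·5 − 17·30)/446 = 935/446; b = (147·30 − 17·289)/446 = -503/446.
At r = 9: q̂ = (935/446)·(9) + (-503/446)·(1) = 3956/223.

q̂ = 17.7399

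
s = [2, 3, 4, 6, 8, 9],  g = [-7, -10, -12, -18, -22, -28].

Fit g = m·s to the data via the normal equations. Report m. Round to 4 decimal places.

From the data, Σs·s = 210.
Moment sums: Σs·g = -628.
Normal equations: [[210]]·[m]ᵀ = [-628]ᵀ.
Hence m = -628 / 210 ≈ -2.99048.

m = -2.9905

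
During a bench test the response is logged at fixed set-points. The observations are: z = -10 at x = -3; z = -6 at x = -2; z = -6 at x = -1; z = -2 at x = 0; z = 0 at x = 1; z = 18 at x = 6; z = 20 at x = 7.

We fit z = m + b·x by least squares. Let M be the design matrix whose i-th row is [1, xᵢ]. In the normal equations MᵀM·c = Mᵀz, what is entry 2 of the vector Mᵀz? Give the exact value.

296

Entry 2 ↔ basis x, so (Mᵀz)_{2} = Σᵢ (x)·zᵢ = (-3)·(-10) + (-2)·(-6) + (-1)·(-6) + (0)·(-2) + (1)·(0) + (6)·(18) + (7)·(20) = 296.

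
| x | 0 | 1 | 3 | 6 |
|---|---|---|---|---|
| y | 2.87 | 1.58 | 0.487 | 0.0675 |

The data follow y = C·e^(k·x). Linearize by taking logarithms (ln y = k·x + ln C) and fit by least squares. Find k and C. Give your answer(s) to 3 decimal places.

Let Y = ln y. Fitting Y = k·x + ln C by least squares:
Σx = 10.0000, Σ(x)² = 46.0000, Σln y = -1.9034, Σx·ln y = -17.8748.
Equations: 46.0000·k + 10.0000·ln C = -17.8748;  10.0000·k + 4·ln C = -1.9034.
Solving (det = 84.0000): k = -0.62459, ln C = 1.08563, so C = exp(1.08563) = 2.96129.

k = -0.625, C = 2.961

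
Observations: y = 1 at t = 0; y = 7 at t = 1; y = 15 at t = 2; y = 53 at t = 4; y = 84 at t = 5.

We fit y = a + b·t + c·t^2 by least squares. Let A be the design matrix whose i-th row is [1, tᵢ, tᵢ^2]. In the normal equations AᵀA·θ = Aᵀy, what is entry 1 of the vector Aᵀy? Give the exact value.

Entry 1 ↔ basis 1, so (Aᵀy)_{1} = Σᵢ yᵢ = (1)·(1) + (1)·(7) + (1)·(15) + (1)·(53) + (1)·(84) = 160.

160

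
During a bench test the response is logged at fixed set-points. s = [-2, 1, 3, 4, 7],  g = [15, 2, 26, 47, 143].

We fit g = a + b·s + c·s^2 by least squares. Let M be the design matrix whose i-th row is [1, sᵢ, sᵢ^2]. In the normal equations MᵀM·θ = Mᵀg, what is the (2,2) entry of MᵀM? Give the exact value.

79

Row 2 ↔ basis s, column 2 ↔ basis s, so (MᵀM)_{2,2} = Σᵢ (s)·(s) = (-2)·(-2) + (1)·(1) + (3)·(3) + (4)·(4) + (7)·(7) = 79.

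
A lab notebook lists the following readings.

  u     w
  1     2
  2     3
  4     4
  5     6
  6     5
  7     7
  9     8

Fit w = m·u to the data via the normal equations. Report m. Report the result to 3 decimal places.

Compute the Gram sums: Σu·u = 212.
For Xᵀw: Σu·w = 205.
So XᵀX·[m]ᵀ = Xᵀw: [[212]]·[m]ᵀ = [205]ᵀ.
m = 205/212 = 0.966981.

m = 0.967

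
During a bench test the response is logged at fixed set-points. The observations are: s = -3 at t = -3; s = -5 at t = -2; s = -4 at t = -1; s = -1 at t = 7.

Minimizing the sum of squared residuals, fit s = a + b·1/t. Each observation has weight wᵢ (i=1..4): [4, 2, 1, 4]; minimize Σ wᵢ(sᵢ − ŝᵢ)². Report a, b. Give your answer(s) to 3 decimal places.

Normal-equation sums: Σwᵢ·1 = 11, Σwᵢ·1/t = -58/21, Σwᵢ·1/t·1/t = 1787/882.
And Σwᵢ·s = -30, Σwᵢ·1/t·s = 87/7.
So XᵀWX·[a, b]ᵀ = XᵀWs: [[11, -58/21]; [-58/21, 1787/882]]·[a, b]ᵀ = [-30, 87/7]ᵀ.
Eliminating b: (1787/882)·(row 1) − (-58/21)·(row 2) gives (1847/126)·a = (1787/882)·(-30) − (-58/21)·(87/7) = -3889/147, so a = -23334/12929.
Then b = ((87/7) − (-58/21)·(-23334/12929))/(1787/882) = 6786/1847.

a = -1.805, b = 3.674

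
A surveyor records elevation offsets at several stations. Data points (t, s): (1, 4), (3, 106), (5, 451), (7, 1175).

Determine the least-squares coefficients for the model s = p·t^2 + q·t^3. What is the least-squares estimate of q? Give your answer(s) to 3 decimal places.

The normal equations are: 3108·p + 20176·q = 69808;  20176·p + 134004·q = 462266.
(Σt^2·t^2 = 3108, Σt^2·t^3 = 20176, Σt^3·t^3 = 134004, Σt^2·s = 69808, Σt^3·s = 462266.)
Δ = 3108·134004 − 20176² = 9413456.
p = (69808·134004 − 20176·462266)/9413456 = 134002/45257; q = (3108·462266 − 20176·69808)/9413456 = 3534565/1176682.

q = 3.004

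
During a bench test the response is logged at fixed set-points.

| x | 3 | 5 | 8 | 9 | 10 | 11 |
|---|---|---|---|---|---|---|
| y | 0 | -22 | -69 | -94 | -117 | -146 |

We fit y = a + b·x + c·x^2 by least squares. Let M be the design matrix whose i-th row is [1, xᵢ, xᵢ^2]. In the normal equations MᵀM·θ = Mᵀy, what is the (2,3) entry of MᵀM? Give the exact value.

Row 2 ↔ basis x, column 3 ↔ basis x^2, so (MᵀM)_{2,3} = Σᵢ (x)·(x^2) = (3)·(9) + (5)·(25) + (8)·(64) + (9)·(81) + (10)·(100) + (11)·(121) = 3724.

3724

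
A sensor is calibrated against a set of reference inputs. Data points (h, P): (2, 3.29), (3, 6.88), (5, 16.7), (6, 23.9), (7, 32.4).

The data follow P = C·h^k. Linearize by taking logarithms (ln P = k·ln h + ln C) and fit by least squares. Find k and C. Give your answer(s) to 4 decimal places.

k = 1.8107, C = 0.9343

Linearized form: ln P = k·ln h + ln C. From the 5 transformed points,
XᵀX = [[11.2747, 7.1389]; [7.1389, 5]], rhs = [19.9305, 12.5870]ᵀ  (here Σln h = 7.1389, Σ(ln h)² = 11.2747, Σln P = 12.5870, Σln h·ln P = 19.9305).
Δ = 11.2747·5 − (7.1389)² = 5.4099; k = (19.9305·5 − 7.1389·12.5870)/5.4099 = 1.81075, ln C = (11.2747·12.5870 − 7.1389·19.9305)/5.4099 = -0.06795, so C = exp(-0.06795) = 0.93431.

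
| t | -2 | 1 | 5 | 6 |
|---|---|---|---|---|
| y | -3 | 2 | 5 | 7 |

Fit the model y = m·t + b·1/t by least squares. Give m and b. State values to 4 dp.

m = 1.0732, b = 1.0426

With design matrix M, MᵀM = [[66, 4]; [4, 593/450]] and Mᵀy = [75, 17/3]ᵀ.
Determinant 66·(593/450) − 4² = 5323/75.
m = (75·(593/450) − 4·(17/3))/(5323/75) = 11425/10646; b = (66·(17/3) − 4·75)/(5323/75) = 5550/5323.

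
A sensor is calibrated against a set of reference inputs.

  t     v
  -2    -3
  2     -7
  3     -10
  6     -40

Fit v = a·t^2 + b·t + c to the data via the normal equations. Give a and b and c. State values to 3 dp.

From the data, Σt^2·t^2 = 1409, Σt^2·t = 243, Σt^2 = 53, Σt·t = 53, Σt = 9, Σ1 = 4.
For Xᵀv: Σt^2·v = -1570, Σt·v = -278, Σv = -60.
Inverting the 3×3 Gram matrix, [a, b, c]ᵀ = [-7685/7832, -469/712, -2023/3916]ᵀ.

a = -0.981, b = -0.659, c = -0.517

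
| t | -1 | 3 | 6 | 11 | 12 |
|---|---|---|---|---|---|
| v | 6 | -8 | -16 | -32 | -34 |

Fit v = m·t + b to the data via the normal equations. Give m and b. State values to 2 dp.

From the data, Σt·t = 311, Σt = 31, Σ1 = 5.
Moment sums: Σt·v = -886, Σv = -84.
AᵀA·[m, b]ᵀ = Aᵀv becomes [[311, 31]; [31, 5]]·[m, b]ᵀ = [-886, -84]ᵀ.
det = 311·5 − 31² = 594.
m = ((-886)·5 − 31·(-84))/594 = -83/27; b = (311·(-84) − 31·(-886))/594 = 61/27.

m = -3.07, b = 2.26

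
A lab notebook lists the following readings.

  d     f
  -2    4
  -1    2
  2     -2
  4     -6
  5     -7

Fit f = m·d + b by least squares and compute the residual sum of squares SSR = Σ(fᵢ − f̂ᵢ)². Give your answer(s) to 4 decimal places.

Compute the Gram sums: Σd·d = 50, Σd = 8, Σ1 = 5.
And Σd·f = -73, Σf = -9.
Δ = 50·5 − 8² = 186.
m = ((-73)·5 − 8·(-9))/186 = -293/186; b = (50·(-9) − 8·(-73))/186 = 67/93.
Residuals: 4/31, -55/186, 40/93, -13/31, 29/186; SSR = 91/186.

SSR = 0.4892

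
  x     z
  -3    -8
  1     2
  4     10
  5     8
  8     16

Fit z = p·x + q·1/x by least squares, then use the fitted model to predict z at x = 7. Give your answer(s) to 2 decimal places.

ẑ = 14.15

Setting ∂/∂p … = 0 gives: 115·p + 5·q = 234;  5·p + (17701/14400)·q = 323/30.
Eliminating q: (17701/14400)·(row 1) − 5·(row 2) gives (335123/2880)·p = (17701/14400)·234 − 5·(323/30) = 561139/2400, so p = 3366834/1675615.
Then q = ((323/30) − 5·(3366834/1675615))/(17701/14400) = 196320/335123.
At x = 7: ẑ = (3366834/1675615)·(7) + (196320/335123)·(1/7) = 165956466/11729305.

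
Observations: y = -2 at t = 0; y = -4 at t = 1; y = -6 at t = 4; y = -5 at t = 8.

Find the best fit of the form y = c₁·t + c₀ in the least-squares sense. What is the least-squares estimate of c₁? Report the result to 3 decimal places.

c₁ = -0.329

Forming AᵀA = [[81, 13]; [13, 4]] and Aᵀy = [-68, -17]ᵀ gives AᵀA·[c₁, c₀]ᵀ = Aᵀy.
det = 81·4 − 13² = 155.
c₁ = ((-68)·4 − 13·(-17))/155 = -51/155; c₀ = (81·(-17) − 13·(-68))/155 = -493/155.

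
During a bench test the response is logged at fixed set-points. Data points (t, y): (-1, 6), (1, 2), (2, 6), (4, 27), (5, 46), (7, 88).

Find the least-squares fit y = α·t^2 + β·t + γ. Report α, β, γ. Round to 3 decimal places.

Setting ∂/∂α … = 0 gives: 3300·α + 540·β + 96·γ = 5926;  540·α + 96·β + 18·γ = 962;  96·α + 18·β + 6·γ = 175.
(Σt^2·t^2 = 3300, Σt^2·t = 540, Σt^2 = 96, Σt·t = 96, Σt = 18, Σ1 = 6, Σt^2·y = 5926, Σt·y = 962, Σy = 175.)
Solving the 3×3 system (Gaussian elimination) gives α = 2, β = -67/42, γ = 41/21.

α = 2.000, β = -1.595, γ = 1.952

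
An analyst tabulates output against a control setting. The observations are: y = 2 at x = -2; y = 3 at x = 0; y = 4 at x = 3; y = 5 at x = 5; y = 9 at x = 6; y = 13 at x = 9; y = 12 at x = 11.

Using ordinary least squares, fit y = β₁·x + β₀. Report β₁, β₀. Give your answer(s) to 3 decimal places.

Sums needed: Σx·x = 276, Σx = 32, Σ1 = 7.
For Mᵀy: Σx·y = 336, Σy = 48.
Normal equations: [[276, 32]; [32, 7]]·[β₁, β₀]ᵀ = [336, 48]ᵀ.
det = 276·7 − 32² = 908.
β₁ = (336·7 − 32·48)/908 = 204/227; β₀ = (276·48 − 32·336)/908 = 624/227.

β₁ = 0.899, β₀ = 2.749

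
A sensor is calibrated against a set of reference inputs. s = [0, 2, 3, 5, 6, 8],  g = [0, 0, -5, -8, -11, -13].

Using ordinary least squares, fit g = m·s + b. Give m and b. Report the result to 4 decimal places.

From the data, Σs·s = 138, Σs = 24, Σ1 = 6.
Moment sums: Σs·g = -225, Σg = -37.
Δ = 138·6 − 24² = 252.
m = ((-225)·6 − 24·(-37))/252 = -11/6; b = (138·(-37) − 24·(-225))/252 = 7/6.

m = -1.8333, b = 1.1667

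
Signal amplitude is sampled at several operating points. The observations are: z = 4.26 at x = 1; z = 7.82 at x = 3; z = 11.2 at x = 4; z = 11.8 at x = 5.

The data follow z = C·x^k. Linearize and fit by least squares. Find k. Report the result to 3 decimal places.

k = 0.650

With ln zᵢ as the transformed response and ln xᵢ as the regressor:
Σln x = 4.0943, Σ(ln x)² = 5.7191, Σln z = 8.3900, Σln x·ln z = 9.5809.
Equations: 5.7191·k + 4.0943·ln C = 9.5809;  4.0943·k + 4·ln C = 8.3900.
Slope k = (n·Σln x·ln z − Σln x·Σln z)/(n·Σ(ln x)² − (Σln x)²) = (4·9.5809 − 4.0943·8.3900)/6.1125 = 0.64985; ln C = (Σln z − k·Σln x)/n = 1.43231.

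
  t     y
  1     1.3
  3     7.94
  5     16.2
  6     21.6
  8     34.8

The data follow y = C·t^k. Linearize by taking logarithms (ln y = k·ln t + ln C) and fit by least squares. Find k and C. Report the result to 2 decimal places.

k = 1.57, C = 1.33

Taking logs, ln y = k·ln t + ln C, so regress ln y on ln t.
XᵀX = [[11.3317, 6.5793]; [6.5793, 5]], rhs = [19.6453, 11.7416]ᵀ  (here Σln t = 6.5793, Σ(ln t)² = 11.3317, Σln y = 11.7416, Σln t·ln y = 19.6453).
Solving (det = 13.3720): k = 1.56861, ln C = 0.28427, so C = exp(0.28427) = 1.32879.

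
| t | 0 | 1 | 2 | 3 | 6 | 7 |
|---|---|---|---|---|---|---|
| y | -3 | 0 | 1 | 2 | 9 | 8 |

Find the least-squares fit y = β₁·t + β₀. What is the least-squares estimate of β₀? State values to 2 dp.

β₀ = -2.40

Compute the Gram sums: Σt·t = 99, Σt = 19, Σ1 = 6.
Right-hand side: Σt·y = 118, Σy = 17.
Eliminating β₀: 6·(row 1) − 19·(row 2) gives 233·β₁ = 6·118 − 19·17 = 385, so β₁ = 385/233.
Then β₀ = (17 − 19·(385/233))/6 = -559/233.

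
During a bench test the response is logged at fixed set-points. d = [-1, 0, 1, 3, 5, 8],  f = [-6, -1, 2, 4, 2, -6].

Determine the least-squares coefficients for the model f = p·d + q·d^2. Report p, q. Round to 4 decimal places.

p = 2.8872, q = -0.4619

Compute the Gram sums: Σd·d = 100, Σd·d^2 = 664, Σd^2·d^2 = 4804.
Right-hand side: Σd·f = -18, Σd^2·f = -302.
Eliminating q: 4804·(row 1) − 664·(row 2) gives 39504·p = 4804·(-18) − 664·(-302) = 114056, so p = 14257/4938.
Then q = ((-302) − 664·(14257/4938))/4804 = -2281/4938.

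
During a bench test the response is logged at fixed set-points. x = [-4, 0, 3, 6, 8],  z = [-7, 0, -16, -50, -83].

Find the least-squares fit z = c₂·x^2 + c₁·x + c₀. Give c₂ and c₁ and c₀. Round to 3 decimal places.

c₂ = -1.010, c₁ = -2.288, c₀ = 0.004

From the data, Σx^2·x^2 = 5729, Σx^2·x = 691, Σx^2 = 125, Σx·x = 125, Σx = 13, Σ1 = 5.
Moment sums: Σx^2·z = -7368, Σx·z = -984, Σz = -156.
Solving the 3×3 system (Gaussian elimination) gives c₂ = -4842/4793, c₁ = -10966/4793, c₀ = 20/4793.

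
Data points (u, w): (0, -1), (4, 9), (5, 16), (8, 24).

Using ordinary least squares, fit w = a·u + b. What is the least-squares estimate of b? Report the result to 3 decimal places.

The normal equations are: 105·a + 17·b = 308;  17·a + 4·b = 48.
(Σu·u = 105, Σu = 17, Σ1 = 4, Σu·w = 308, Σw = 48.)
Eliminating b: 4·(row 1) − 17·(row 2) gives 131·a = 4·308 − 17·48 = 416, so a = 416/131.
Then b = (48 − 17·(416/131))/4 = -196/131.

b = -1.496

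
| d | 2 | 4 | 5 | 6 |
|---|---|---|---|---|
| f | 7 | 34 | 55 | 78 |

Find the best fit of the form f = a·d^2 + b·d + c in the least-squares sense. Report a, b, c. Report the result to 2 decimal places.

a = 2.02, b = 1.65, c = -4.47

MᵀM·[a, b, c]ᵀ = Mᵀf reads: 2193·a + 413·b + 81·c = 4755;  413·a + 81·b + 17·c = 893;  81·a + 17·b + 4·c = 174.
Solving the 3×3 system (Gaussian elimination) gives a = 89/44, b = 33/20, c = -246/55.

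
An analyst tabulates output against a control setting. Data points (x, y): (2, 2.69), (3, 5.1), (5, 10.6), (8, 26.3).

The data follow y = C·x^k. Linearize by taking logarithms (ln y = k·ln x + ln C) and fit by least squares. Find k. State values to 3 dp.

k = 1.622

Let Y = ln y. Fitting Y = k·ln x + ln C by least squares:
AᵀA = [[8.6018, 5.4806]; [5.4806, 4]], rhs = [13.0743, 8.2492]ᵀ  (here Σln x = 5.4806, Σ(ln x)² = 8.6018, Σln y = 8.2492, Σln x·ln y = 13.0743).
Slope k = (n·Σln x·ln y − Σln x·Σln y)/(n·Σ(ln x)² − (Σln x)²) = (4·13.0743 − 5.4806·8.2492)/4.3697 = 1.62172; ln C = (Σln y − k·Σln x)/n = -0.15972.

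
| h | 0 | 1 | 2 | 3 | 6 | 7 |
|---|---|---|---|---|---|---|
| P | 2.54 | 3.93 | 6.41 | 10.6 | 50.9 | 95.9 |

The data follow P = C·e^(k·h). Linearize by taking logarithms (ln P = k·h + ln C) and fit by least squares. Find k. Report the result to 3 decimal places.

k = 0.519

Taking logs, ln P = k·h + ln C, so regress ln P on h.
AᵀA = [[99.0000, 19.0000]; [19.0000, 6]], rhs = [67.6892, 15.0127]ᵀ  (here Σh = 19.0000, Σ(h)² = 99.0000, Σln P = 15.0127, Σh·ln P = 67.6892).
Solving (det = 233.0000): k = 0.51886, ln C = 0.85906.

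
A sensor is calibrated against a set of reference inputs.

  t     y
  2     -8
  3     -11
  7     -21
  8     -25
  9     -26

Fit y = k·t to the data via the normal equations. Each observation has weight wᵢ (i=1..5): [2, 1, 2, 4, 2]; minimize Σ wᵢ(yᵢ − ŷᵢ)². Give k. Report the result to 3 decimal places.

The normal equations are: 533·k = -1627.
Hence k = -1627 / 533 ≈ -3.05253.

k = -3.053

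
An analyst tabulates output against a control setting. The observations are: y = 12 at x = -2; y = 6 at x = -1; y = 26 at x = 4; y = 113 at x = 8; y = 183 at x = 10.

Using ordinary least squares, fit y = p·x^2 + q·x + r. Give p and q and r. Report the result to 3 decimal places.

p = 1.998, q = -1.861, r = 1.161

Compute the Gram sums: Σx^2·x^2 = 14369, Σx^2·x = 1567, Σx^2 = 185, Σx·x = 185, Σx = 19, Σ1 = 5.
And Σx^2·y = 26002, Σx·y = 2808, Σy = 340.
Normal equations: [[14369, 1567, 185]; [1567, 185, 19]; [185, 19, 5]]·[p, q, r]ᵀ = [26002, 2808, 340]ᵀ.
Inverting the 3×3 Gram matrix, [p, q, r]ᵀ = [14179/7098, -6605/3549, 1177/1014]ᵀ.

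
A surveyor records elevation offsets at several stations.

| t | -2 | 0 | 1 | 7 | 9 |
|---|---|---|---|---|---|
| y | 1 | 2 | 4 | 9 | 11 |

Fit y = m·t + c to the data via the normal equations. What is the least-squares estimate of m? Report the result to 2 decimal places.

The normal equations are: 135·m + 15·c = 164;  15·m + 5·c = 27.
det = 135·5 − 15² = 450.
m = (164·5 − 15·27)/450 = 83/90; c = (135·27 − 15·164)/450 = 79/30.

m = 0.92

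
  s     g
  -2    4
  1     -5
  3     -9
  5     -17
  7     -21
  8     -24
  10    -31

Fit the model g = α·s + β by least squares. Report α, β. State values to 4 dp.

α = -2.8676, β = -1.6054

Forming AᵀA = [[252, 32]; [32, 7]] and Aᵀg = [-774, -103]ᵀ gives AᵀA·[α, β]ᵀ = Aᵀg.
Δ = 252·7 − 32² = 740.
α = ((-774)·7 − 32·(-103))/740 = -1061/370; β = (252·(-103) − 32·(-774))/740 = -297/185.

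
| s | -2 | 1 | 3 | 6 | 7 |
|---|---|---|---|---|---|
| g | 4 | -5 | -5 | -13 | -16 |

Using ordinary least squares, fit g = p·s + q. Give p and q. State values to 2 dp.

p = -2.09, q = -0.72

The normal system MᵀM·[p, q]ᵀ = Mᵀg is [[99, 15]; [15, 5]]·[p, q]ᵀ = [-218, -35]ᵀ.
Eliminating q: 5·(row 1) − 15·(row 2) gives 270·p = 5·(-218) − 15·(-35) = -565, so p = -113/54.
Then q = ((-35) − 15·(-113/54))/5 = -13/18.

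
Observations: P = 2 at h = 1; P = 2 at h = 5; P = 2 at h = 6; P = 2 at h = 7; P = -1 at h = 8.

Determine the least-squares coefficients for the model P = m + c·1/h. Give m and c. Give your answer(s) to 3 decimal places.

m = 1.052, c = 1.064

Normal-equation sums: Σ1 = 5, Σ1/h = 1373/840, Σ1/h·1/h = 778849/705600.
And ΣP = 7, Σ1/h·P = 2431/840.
det = 5·(778849/705600) − (1373/840)² = 502279/176400.
m = (7·(778849/705600) − (1373/840)·(2431/840))/(502279/176400) = 528545/502279; c = (5·(2431/840) − (1373/840)·7)/(502279/176400) = 534240/502279.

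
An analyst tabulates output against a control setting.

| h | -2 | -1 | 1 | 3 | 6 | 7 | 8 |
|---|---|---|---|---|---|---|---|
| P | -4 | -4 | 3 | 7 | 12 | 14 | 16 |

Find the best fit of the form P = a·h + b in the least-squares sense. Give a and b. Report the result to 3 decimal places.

a = 2.063, b = -0.199

The normal equations are: 164·a + 22·b = 334;  22·a + 7·b = 44.
Eliminating b: 7·(row 1) − 22·(row 2) gives 664·a = 7·334 − 22·44 = 1370, so a = 685/332.
Then b = (44 − 22·(685/332))/7 = -33/166.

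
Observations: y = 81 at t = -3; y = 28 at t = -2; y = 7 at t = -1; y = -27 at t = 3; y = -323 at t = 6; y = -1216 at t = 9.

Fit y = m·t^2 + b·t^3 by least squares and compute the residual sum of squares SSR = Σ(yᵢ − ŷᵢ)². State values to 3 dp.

Compute the Gram sums: Σt^2·t^2 = 8036, Σt^2·t^3 = 66792, Σt^3·t^3 = 579620.
Right-hand side: Σt^2·y = -109519, Σt^3·y = -959379.
AᵀA·[m, b]ᵀ = Aᵀy becomes [[8036, 66792]; [66792, 579620]]·[m, b]ᵀ = [-109519, -959379]ᵀ.
Eliminating b: 579620·(row 1) − 66792·(row 2) gives 196655056·m = 579620·(-109519) − 66792·(-959379) = 599439388, so m = 149859847/49163764.
Then b = ((-959379) − 66792·(149859847/49163764))/579620 = -98644149/49163764.
Residuals: -14932881/24581882, -3001797/12290941, 1839276/945457, -3192057/12290941, 8071480/12290941, -5100005/24581882; SSR = 116885317/24581882.

SSR = 4.755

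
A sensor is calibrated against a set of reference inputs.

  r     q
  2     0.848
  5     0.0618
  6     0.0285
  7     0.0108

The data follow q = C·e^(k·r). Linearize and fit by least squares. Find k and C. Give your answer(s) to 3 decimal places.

Taking logs, ln q = k·r + ln C, so regress ln q on r.
Σr = 20.0000, Σ(r)² = 114.0000, Σln q = -11.0348, Σr·ln q = -67.2936.
Equations: 114.0000·k + 20.0000·ln C = -67.2936;  20.0000·k + 4·ln C = -11.0348.
Slope k = (n·Σr·ln q − Σr·Σln q)/(n·Σ(r)² − (Σr)²) = (4·-67.2936 − 20.0000·-11.0348)/56.0000 = -0.86569; ln C = (Σln q − k·Σr)/n = 1.56975, so C = exp(1.56975) = 4.80544.

k = -0.866, C = 4.805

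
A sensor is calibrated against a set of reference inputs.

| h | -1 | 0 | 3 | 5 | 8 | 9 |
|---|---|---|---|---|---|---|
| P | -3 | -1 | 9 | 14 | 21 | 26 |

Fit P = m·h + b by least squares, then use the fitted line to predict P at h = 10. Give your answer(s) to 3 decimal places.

The normal equations are: 180·m + 24·b = 502;  24·m + 6·b = 66.
(Σh·h = 180, Σh = 24, Σ1 = 6, Σh·P = 502, ΣP = 66.)
det = 180·6 − 24² = 504.
m = (502·6 − 24·66)/504 = 17/6; b = (180·66 − 24·502)/504 = -1/3.
At h = 10: P̂ = (17/6)·(10) + (-1/3)·(1) = 28.

P̂ = 28.000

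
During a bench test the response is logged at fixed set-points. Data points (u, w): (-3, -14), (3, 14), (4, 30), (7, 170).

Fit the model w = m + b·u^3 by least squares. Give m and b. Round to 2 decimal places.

XᵀX·[m, b]ᵀ = Xᵀw reads: 4·m + 407·b = 200;  407·m + 123203·b = 60986.
(Σ1 = 4, Σu^3 = 407, Σu^3·u^3 = 123203, Σw = 200, Σu^3·w = 60986.)
Δ = 4·123203 − 407² = 327163.
m = (200·123203 − 407·60986)/327163 = -180702/327163; b = (4·60986 − 407·200)/327163 = 162544/327163.

m = -0.55, b = 0.50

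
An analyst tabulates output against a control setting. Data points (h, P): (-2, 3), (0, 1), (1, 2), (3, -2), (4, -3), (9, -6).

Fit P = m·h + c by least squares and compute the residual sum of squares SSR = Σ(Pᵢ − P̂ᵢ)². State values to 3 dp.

SSR = 3.973

Sums needed: Σh·h = 111, Σh = 15, Σ1 = 6.
And Σh·P = -76, ΣP = -5.
Normal equations: [[111, 15]; [15, 6]]·[m, c]ᵀ = [-76, -5]ᵀ.
det = 111·6 − 15² = 441.
m = ((-76)·6 − 15·(-5))/441 = -127/147; c = (111·(-5) − 15·(-76))/441 = 65/49.
Residuals: -8/147, -16/49, 226/147, -36/49, -128/147, 22/49; SSR = 584/147.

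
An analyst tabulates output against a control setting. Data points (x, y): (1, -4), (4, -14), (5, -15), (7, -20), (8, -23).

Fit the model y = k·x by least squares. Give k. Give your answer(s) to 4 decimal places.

k = -2.9613

From the data, Σx·x = 155.
Right-hand side: Σx·y = -459.
MᵀM·[k]ᵀ = Mᵀy becomes [[155]]·[k]ᵀ = [-459]ᵀ.
Hence k = -459 / 155 ≈ -2.96129.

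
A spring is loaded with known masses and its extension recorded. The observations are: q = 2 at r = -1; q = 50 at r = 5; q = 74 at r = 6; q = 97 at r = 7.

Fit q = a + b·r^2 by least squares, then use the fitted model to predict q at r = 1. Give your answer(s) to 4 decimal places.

From the data, Σ1 = 4, Σr^2 = 111, Σr^2·r^2 = 4323.
Moment sums: Σq = 223, Σr^2·q = 8669.
Δ = 4·4323 − 111² = 4971.
a = (223·4323 − 111·8669)/4971 = 590/1657; b = (4·8669 − 111·223)/4971 = 9923/4971.
At r = 1: q̂ = (590/1657)·(1) + (9923/4971)·(1) = 11693/4971.

q̂ = 2.3522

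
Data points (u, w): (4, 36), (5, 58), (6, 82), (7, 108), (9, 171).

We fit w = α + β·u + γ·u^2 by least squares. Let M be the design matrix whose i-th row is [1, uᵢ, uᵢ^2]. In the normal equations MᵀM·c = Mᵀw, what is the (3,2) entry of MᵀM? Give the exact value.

1477

Row 3 ↔ basis u^2, column 2 ↔ basis u, so (MᵀM)_{3,2} = Σᵢ (u^2)·(u) = (16)·(4) + (25)·(5) + (36)·(6) + (49)·(7) + (81)·(9) = 1477.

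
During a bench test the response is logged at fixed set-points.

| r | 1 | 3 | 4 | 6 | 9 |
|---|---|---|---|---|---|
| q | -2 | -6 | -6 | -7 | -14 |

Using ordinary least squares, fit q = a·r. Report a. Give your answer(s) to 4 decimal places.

Sums needed: Σr·r = 143.
Right-hand side: Σr·q = -212.
XᵀX·[a]ᵀ = Xᵀq becomes [[143]]·[a]ᵀ = [-212]ᵀ.
a = (-212)/143 = -1.48252.

a = -1.4825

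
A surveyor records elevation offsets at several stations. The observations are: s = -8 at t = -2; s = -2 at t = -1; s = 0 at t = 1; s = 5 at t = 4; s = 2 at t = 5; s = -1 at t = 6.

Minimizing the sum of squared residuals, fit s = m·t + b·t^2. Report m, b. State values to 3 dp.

The normal equations are: 83·m + 397·b = 42;  397·m + 2195·b = 60.
Determinant 83·2195 − 397² = 24576.
m = (42·2195 − 397·60)/24576 = 11395/4096; b = (83·60 − 397·42)/24576 = -1949/4096.

m = 2.782, b = -0.476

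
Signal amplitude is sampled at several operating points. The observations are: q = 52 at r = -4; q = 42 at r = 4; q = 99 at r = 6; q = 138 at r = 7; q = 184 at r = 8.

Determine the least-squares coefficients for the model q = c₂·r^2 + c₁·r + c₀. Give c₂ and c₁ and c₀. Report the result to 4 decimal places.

c₂ = 3.0715, c₁ = -1.3537, c₀ = -2.5028

Setting ∂/∂c₂ … = 0 gives: 8305·c₂ + 1071·c₁ + 181·c₀ = 23606;  1071·c₂ + 181·c₁ + 21·c₀ = 2992;  181·c₂ + 21·c₁ + 5·c₀ = 515.
Inverting the 3×3 Gram matrix, [c₂, c₁, c₀]ᵀ = [72469/23594, -31939/23594, -29526/11797]ᵀ.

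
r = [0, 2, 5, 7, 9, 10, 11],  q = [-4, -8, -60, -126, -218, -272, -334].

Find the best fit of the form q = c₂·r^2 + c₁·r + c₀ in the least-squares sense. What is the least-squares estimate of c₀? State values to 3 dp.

c₀ = -4.147

Setting ∂/∂c₂ … = 0 gives: 34244·c₂ + 3536·c₁ + 380·c₀ = -92978;  3536·c₂ + 380·c₁ + 44·c₀ = -9554;  380·c₂ + 44·c₁ + 7·c₀ = -1022.
Solving the 3×3 system (Gaussian elimination) gives c₂ = -83683/26726, c₁ = 119579/26726, c₀ = -55422/13363.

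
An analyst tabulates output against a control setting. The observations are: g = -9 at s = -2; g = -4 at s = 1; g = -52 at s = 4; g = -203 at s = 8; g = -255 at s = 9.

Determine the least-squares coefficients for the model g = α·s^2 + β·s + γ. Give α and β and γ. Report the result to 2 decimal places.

α = -3.03, β = -1.17, γ = 0.64

From the data, Σs^2·s^2 = 10930, Σs^2·s = 1298, Σs^2 = 166, Σs·s = 166, Σs = 20, Σ1 = 5.
And Σs^2·g = -34519, Σs·g = -4113, Σg = -523.
So AᵀA·[α, β, γ]ᵀ = Aᵀg: [[10930, 1298, 166]; [1298, 166, 20]; [166, 20, 5]]·[α, β, γ]ᵀ = [-34519, -4113, -523]ᵀ.
Solving the 3×3 system (Gaussian elimination) gives α = -242563/80076, β = -93589/80076, γ = 8583/13346.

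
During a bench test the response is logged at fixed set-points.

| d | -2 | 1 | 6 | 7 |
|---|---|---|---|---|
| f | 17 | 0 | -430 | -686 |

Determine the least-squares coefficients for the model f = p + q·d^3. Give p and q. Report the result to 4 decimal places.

p = 1.6631, q = -2.0030

The normal equations are: 4·p + 552·q = -1099;  552·p + 164370·q = -328314.
Determinant 4·164370 − 552² = 352776.
p = ((-1099)·164370 − 552·(-328314))/352776 = 97783/58796; q = (4·(-328314) − 552·(-1099))/352776 = -29442/14699.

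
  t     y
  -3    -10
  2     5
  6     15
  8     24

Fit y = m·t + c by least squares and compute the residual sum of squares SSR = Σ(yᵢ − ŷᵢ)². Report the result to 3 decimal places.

SSR = 4.742

Entries of MᵀM: Σt·t = 113, Σt = 13, Σ1 = 4.
For Mᵀy: Σt·y = 322, Σy = 34.
So MᵀM·[m, c]ᵀ = Mᵀy: [[113, 13]; [13, 4]]·[m, c]ᵀ = [322, 34]ᵀ.
Δ = 113·4 − 13² = 283.
m = (322·4 − 13·34)/283 = 846/283; c = (113·34 − 13·322)/283 = -344/283.
Residuals: 52/283, 67/283, -487/283, 368/283; SSR = 1342/283.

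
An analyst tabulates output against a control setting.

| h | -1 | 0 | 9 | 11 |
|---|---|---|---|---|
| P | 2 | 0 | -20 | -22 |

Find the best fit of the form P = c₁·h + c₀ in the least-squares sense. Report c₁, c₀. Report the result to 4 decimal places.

Normal-equation sums: Σh·h = 203, Σh = 19, Σ1 = 4.
Right-hand side: Σh·P = -424, ΣP = -40.
So XᵀX·[c₁, c₀]ᵀ = XᵀP: [[203, 19]; [19, 4]]·[c₁, c₀]ᵀ = [-424, -40]ᵀ.
Δ = 203·4 − 19² = 451.
c₁ = ((-424)·4 − 19·(-40))/451 = -936/451; c₀ = (203·(-40) − 19·(-424))/451 = -64/451.

c₁ = -2.0754, c₀ = -0.1419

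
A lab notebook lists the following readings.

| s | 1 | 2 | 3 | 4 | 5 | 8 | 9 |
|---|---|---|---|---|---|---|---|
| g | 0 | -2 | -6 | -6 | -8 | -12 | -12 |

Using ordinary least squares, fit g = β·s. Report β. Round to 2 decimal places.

Sums needed: Σs·s = 200.
Right-hand side: Σs·g = -290.
Hence β = -290 / 200 ≈ -1.45.

β = -1.45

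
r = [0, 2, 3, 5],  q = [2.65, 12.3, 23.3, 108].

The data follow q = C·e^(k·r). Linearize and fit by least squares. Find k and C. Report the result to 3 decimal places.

Linearized form: ln q = k·r + ln C. From the 4 transformed points,
AᵀA = [[38.0000, 10.0000]; [10.0000, 4]], rhs = [37.8752, 11.3147]ᵀ  (here Σr = 10.0000, Σ(r)² = 38.0000, Σln q = 11.3147, Σr·ln q = 37.8752).
Solving (det = 52.0000): k = 0.73757, ln C = 0.98477, so C = exp(0.98477) = 2.67720.

k = 0.738, C = 2.677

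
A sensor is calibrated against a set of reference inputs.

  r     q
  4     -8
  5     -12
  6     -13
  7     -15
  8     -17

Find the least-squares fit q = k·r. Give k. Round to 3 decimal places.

Sums needed: Σr·r = 190.
Moment sums: Σr·q = -411.
Hence k = -411 / 190 ≈ -2.16316.

k = -2.163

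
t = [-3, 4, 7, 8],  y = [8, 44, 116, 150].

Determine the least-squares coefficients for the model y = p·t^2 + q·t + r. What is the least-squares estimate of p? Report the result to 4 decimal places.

The normal equations are: 6834·p + 892·q + 138·r = 16060;  892·p + 138·q + 16·r = 2164;  138·p + 16·q + 4·r = 318.
(Σt^2·t^2 = 6834, Σt^2·t = 892, Σt^2 = 138, Σt·t = 138, Σt = 16, Σ1 = 4, Σt^2·y = 16060, Σt·y = 2164, Σy = 318.)
Row-reducing yields p = 36653/18901, q = 59428/18901, r = 389/18901.

p = 1.9392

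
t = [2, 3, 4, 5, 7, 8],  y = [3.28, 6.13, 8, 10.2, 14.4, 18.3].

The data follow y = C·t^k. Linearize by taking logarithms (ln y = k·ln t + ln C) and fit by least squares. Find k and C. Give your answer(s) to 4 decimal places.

With ln yᵢ as the transformed response and ln tᵢ as the regressor:
XᵀX = [[14.3101, 8.8128]; [8.8128, 6]], rhs = [20.6707, 12.9770]ᵀ  (here Σln t = 8.8128, Σ(ln t)² = 14.3101, Σln y = 12.9770, Σln t·ln y = 20.6707).
Slope k = (n·Σln t·ln y − Σln t·Σln y)/(n·Σ(ln t)² − (Σln t)²) = (6·20.6707 − 8.8128·12.9770)/8.1947 = 1.17883; ln C = (Σln y − k·Σln t)/n = 0.43137, so C = exp(0.43137) = 1.53936.

k = 1.1788, C = 1.5394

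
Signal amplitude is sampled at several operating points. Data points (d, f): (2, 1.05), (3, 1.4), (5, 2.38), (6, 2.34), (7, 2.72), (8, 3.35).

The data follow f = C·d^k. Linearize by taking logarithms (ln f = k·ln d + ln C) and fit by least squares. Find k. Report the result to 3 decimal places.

k = 0.807

Let Y = ln f. Fitting Y = k·ln d + ln C by least squares:
AᵀA = [[15.5987, 9.2183]; [9.2183, 6]], rhs = [7.7834, 4.3121]ᵀ  (here Σln d = 9.2183, Σ(ln d)² = 15.5987, Σln f = 4.3121, Σln d·ln f = 7.7834).
Slope k = (n·Σln d·ln f − Σln d·Σln f)/(n·Σ(ln d)² − (Σln d)²) = (6·7.7834 − 9.2183·4.3121)/8.6152 = 0.80671; ln C = (Σln f − k·Σln d)/n = -0.52073.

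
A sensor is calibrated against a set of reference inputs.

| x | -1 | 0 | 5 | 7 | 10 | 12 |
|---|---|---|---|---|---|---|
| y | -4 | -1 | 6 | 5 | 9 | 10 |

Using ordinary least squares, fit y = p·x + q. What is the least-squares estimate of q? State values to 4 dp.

q = -1.4933

The normal equations are: 319·p + 33·q = 279;  33·p + 6·q = 25.
(Σx·x = 319, Σx = 33, Σ1 = 6, Σx·y = 279, Σy = 25.)
Δ = 319·6 − 33² = 825.
p = (279·6 − 33·25)/825 = 283/275; q = (319·25 − 33·279)/825 = -112/75.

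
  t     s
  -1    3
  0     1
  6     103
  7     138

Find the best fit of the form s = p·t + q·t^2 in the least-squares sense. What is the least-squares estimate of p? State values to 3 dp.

Setting ∂/∂p … = 0 gives: 86·p + 558·q = 1581;  558·p + 3698·q = 10473.
(Σt·t = 86, Σt·t^2 = 558, Σt^2·t^2 = 3698, Σt·s = 1581, Σt^2·s = 10473.)
Determinant 86·3698 − 558² = 6664.
p = (1581·3698 − 558·10473)/6664 = 93/238; q = (86·10473 − 558·1581)/6664 = 330/119.

p = 0.391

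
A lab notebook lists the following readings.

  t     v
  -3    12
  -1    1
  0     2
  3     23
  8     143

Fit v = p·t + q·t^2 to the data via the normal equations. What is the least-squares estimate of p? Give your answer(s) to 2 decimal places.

Normal-equation sums: Σt·t = 83, Σt·t^2 = 511, Σt^2·t^2 = 4259.
Right-hand side: Σt·v = 1176, Σt^2·v = 9468.
XᵀX·[p, q]ᵀ = Xᵀv becomes [[83, 511]; [511, 4259]]·[p, q]ᵀ = [1176, 9468]ᵀ.
Determinant 83·4259 − 511² = 92376.
p = (1176·4259 − 511·9468)/92376 = 14203/7698; q = (83·9468 − 511·1176)/92376 = 15409/7698.

p = 1.85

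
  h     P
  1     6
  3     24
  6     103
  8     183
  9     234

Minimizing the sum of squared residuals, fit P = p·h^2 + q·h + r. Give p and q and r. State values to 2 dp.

p = 3.11, q = -2.50, r = 4.85

MᵀM·[p, q, r]ᵀ = MᵀP reads: 12035·p + 1485·q + 191·r = 34596;  1485·p + 191·q + 27·r = 4266;  191·p + 27·q + 5·r = 550.
Row-reducing yields p = 32777/10551, q = -8802/3517, r = 51121/10551.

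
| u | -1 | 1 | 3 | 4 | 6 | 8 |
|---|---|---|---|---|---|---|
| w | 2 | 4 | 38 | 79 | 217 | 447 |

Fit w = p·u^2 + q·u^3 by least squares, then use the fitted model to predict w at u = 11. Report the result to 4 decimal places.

Forming AᵀA = [[5731, 41811]; [41811, 313627]] and Aᵀw = [38032, 281820]ᵀ gives AᵀA·[p, q]ᵀ = Aᵀw.
det = 5731·313627 − 41811² = 49236616.
p = (38032·313627 − 41811·281820)/49236616 = 36171511/12309154; q = (5731·281820 − 41811·38032)/49236616 = 567147/1119014.
At u = 11: ŵ = (36171511/12309154)·(121) + (567147/1119014)·(1331) = 2986423/2899.

ŵ = 1030.1563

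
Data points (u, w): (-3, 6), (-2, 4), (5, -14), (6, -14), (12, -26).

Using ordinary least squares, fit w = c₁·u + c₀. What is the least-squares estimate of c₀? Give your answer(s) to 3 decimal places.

c₀ = -0.961

Forming AᵀA = [[218, 18]; [18, 5]] and Aᵀw = [-492, -44]ᵀ gives AᵀA·[c₁, c₀]ᵀ = Aᵀw.
det = 218·5 − 18² = 766.
c₁ = ((-492)·5 − 18·(-44))/766 = -834/383; c₀ = (218·(-44) − 18·(-492))/766 = -368/383.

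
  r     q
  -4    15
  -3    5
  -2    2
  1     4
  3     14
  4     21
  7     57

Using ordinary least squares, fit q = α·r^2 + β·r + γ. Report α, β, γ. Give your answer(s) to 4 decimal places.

Compute the Gram sums: Σr^2·r^2 = 3092, Σr^2·r = 336, Σr^2 = 104, Σr·r = 104, Σr = 6, Σ1 = 7.
For Mᵀq: Σr^2·q = 3552, Σr·q = 450, Σq = 118.
So MᵀM·[α, β, γ]ᵀ = Mᵀq: [[3092, 336, 104]; [336, 104, 6]; [104, 6, 7]]·[α, β, γ]ᵀ = [3552, 450, 118]ᵀ.
Row-reducing yields α = 40124/40241, β = 83625/80482, γ = 46381/40241.

α = 0.9971, β = 1.0391, γ = 1.1526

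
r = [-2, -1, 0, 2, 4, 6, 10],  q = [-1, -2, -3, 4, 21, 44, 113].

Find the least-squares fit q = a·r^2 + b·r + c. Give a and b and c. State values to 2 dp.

Entries of MᵀM: Σr^2·r^2 = 11585, Σr^2·r = 1279, Σr^2 = 161, Σr·r = 161, Σr = 19, Σ1 = 7.
Right-hand side: Σr^2·q = 13230, Σr·q = 1490, Σq = 176.
MᵀM·[a, b, c]ᵀ = Mᵀq becomes [[11585, 1279, 161]; [1279, 161, 19]; [161, 19, 7]]·[a, b, c]ᵀ = [13230, 1490, 176]ᵀ.
Row-reducing yields a = 133375/134358, b = 30949/19194, c = -46252/22393.

a = 0.99, b = 1.61, c = -2.07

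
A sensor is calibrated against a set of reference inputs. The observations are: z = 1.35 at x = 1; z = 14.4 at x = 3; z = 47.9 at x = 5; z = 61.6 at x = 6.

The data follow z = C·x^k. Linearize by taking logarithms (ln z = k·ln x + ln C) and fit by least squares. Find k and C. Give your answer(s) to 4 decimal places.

With ln zᵢ as the transformed response and ln xᵢ as the regressor:
AᵀA = [[7.0076, 4.4998]; [4.4998, 4]], rhs = [16.5406, 10.9571]ᵀ  (here Σln x = 4.4998, Σ(ln x)² = 7.0076, Σln z = 10.9571, Σln x·ln z = 16.5406).
Solving (det = 7.7823): k = 2.16613, ln C = 0.30248, so C = exp(0.30248) = 1.35322.

k = 2.1661, C = 1.3532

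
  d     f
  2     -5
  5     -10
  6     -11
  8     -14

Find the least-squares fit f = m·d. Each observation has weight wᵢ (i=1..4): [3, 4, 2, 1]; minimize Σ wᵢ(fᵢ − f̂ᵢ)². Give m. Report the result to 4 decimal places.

m = -1.9113

The normal system MᵀWM·[m]ᵀ = MᵀWf is [[248]]·[m]ᵀ = [-474]ᵀ.
m = (-474)/248 = -1.91129.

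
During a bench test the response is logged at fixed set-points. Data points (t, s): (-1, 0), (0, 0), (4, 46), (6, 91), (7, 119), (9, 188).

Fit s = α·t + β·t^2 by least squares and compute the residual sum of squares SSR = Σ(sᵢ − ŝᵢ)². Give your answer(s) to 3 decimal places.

SSR = 3.726

From the data, Σt·t = 183, Σt·t^2 = 1351, Σt^2·t^2 = 10515.
And Σt·s = 3255, Σt^2·s = 25071.
MᵀM·[α, β]ᵀ = Mᵀs becomes [[183, 1351]; [1351, 10515]]·[α, β]ᵀ = [3255, 25071]ᵀ.
det = 183·10515 − 1351² = 99044.
α = (3255·10515 − 1351·25071)/99044 = 88851/24761; β = (183·25071 − 1351·3255)/99044 = 47622/24761.
Residuals: 41229/24761, 0, 21650/24761, 523/2251, -8876/24761, -1973/24761; SSR = 92255/24761.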